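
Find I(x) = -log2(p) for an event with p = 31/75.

Information content I(x) = -log₂(p(x))
I = -log₂(31/75) = -log₂(0.4133)
I = 1.2746 bits


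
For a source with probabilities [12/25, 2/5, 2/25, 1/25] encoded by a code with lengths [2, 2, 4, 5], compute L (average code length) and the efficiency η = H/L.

Average length L = Σ p_i × l_i = 2.2800 bits
Entropy H = 1.5143 bits
Efficiency η = H/L × 100% = 66.42%


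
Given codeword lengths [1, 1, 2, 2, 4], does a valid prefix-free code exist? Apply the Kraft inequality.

Kraft inequality: Σ 2^(-l_i) ≤ 1 for prefix-free code
Calculating: 2^(-1) + 2^(-1) + 2^(-2) + 2^(-2) + 2^(-4)
= 0.5 + 0.5 + 0.25 + 0.25 + 0.0625
= 1.5625
Since 1.5625 > 1, prefix-free code does not exist


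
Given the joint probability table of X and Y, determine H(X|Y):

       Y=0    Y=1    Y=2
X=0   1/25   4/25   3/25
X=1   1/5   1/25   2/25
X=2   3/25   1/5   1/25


H(X|Y) = Σ_y p(y) H(X|Y=y)
  p(Y=0) = 9/25, H(X|Y=0) = 1.3516
  p(Y=1) = 2/5, H(X|Y=1) = 1.3610
  p(Y=2) = 6/25, H(X|Y=2) = 1.4591
H(X|Y) = 0.3600×1.3516 + 0.4000×1.3610 + 0.2400×1.4591 = 1.3812 bits


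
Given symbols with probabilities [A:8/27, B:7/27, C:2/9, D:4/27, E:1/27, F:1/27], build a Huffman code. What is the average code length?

Huffman tree construction:
Combine smallest probabilities repeatedly
Resulting codes:
  A: 11 (length 2)
  B: 10 (length 2)
  C: 00 (length 2)
  D: 011 (length 3)
  E: 0100 (length 4)
  F: 0101 (length 4)
Average length = Σ p(s) × length(s) = 2.2963 bits


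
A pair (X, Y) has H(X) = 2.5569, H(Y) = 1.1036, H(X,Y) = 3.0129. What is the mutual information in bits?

I(X;Y) = H(X) + H(Y) - H(X,Y)
I(X;Y) = 2.5569 + 1.1036 - 3.0129 = 0.6476 bits


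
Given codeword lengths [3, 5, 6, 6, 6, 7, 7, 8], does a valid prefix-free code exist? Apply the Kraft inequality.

Kraft inequality: Σ 2^(-l_i) ≤ 1 for prefix-free code
Calculating: 2^(-3) + 2^(-5) + 2^(-6) + 2^(-6) + 2^(-6) + 2^(-7) + 2^(-7) + 2^(-8)
= 0.125 + 0.03125 + 0.015625 + 0.015625 + 0.015625 + 0.0078125 + 0.0078125 + 0.00390625
= 0.2227
Since 0.2227 ≤ 1, prefix-free code exists


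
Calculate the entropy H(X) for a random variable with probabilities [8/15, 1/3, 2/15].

H(X) = -Σ p(x) log₂ p(x)
  -8/15 × log₂(8/15) = 0.4837
  -1/3 × log₂(1/3) = 0.5283
  -2/15 × log₂(2/15) = 0.3876
H(X) = 1.3996 bits


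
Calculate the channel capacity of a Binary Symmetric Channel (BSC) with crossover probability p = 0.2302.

For BSC with error probability p:
C = 1 - H(p) where H(p) is binary entropy
H(0.2302) = -0.2302 × log₂(0.2302) - 0.7698 × log₂(0.7698)
H(p) = 0.7784
C = 1 - 0.7784 = 0.2216 bits/use


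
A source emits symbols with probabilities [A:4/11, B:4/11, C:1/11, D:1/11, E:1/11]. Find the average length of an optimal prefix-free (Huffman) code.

Huffman tree construction:
Combine smallest probabilities repeatedly
Resulting codes:
  A: 11 (length 2)
  B: 0 (length 1)
  C: 1010 (length 4)
  D: 1011 (length 4)
  E: 100 (length 3)
Average length = Σ p(s) × length(s) = 2.0909 bits


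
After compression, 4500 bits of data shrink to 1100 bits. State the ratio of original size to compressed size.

Compression ratio = Original / Compressed
= 4500 / 1100 = 4.09:1


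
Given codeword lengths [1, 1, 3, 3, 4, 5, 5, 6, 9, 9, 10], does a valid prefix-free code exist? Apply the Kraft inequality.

Kraft inequality: Σ 2^(-l_i) ≤ 1 for prefix-free code
Calculating: 2^(-1) + 2^(-1) + 2^(-3) + 2^(-3) + 2^(-4) + 2^(-5) + 2^(-5) + 2^(-6) + 2^(-9) + 2^(-9) + 2^(-10)
= 0.5 + 0.5 + 0.125 + 0.125 + 0.0625 + 0.03125 + 0.03125 + 0.015625 + 0.001953125 + 0.001953125 + 0.0009765625
= 1.3955
Since 1.3955 > 1, prefix-free code does not exist


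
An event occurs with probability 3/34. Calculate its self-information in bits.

Information content I(x) = -log₂(p(x))
I = -log₂(3/34) = -log₂(0.0882)
I = 3.5025 bits


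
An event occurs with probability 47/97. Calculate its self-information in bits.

Information content I(x) = -log₂(p(x))
I = -log₂(47/97) = -log₂(0.4845)
I = 1.0453 bits


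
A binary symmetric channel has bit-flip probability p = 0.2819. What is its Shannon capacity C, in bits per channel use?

For BSC with error probability p:
C = 1 - H(p) where H(p) is binary entropy
H(0.2819) = -0.2819 × log₂(0.2819) - 0.7181 × log₂(0.7181)
H(p) = 0.8580
C = 1 - 0.8580 = 0.1420 bits/use


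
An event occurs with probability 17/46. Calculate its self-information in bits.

Information content I(x) = -log₂(p(x))
I = -log₂(17/46) = -log₂(0.3696)
I = 1.4361 bits


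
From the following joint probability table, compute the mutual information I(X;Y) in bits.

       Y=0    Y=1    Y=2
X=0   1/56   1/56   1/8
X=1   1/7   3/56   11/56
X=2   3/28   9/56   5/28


H(X) = 1.4728, H(Y) = 1.4982, H(X,Y) = 2.8838
I(X;Y) = H(X) + H(Y) - H(X,Y) = 0.0872 bits


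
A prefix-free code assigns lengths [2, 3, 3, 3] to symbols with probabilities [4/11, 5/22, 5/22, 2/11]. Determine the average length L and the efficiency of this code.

Average length L = Σ p_i × l_i = 2.6364 bits
Entropy H = 1.9495 bits
Efficiency η = H/L × 100% = 73.95%


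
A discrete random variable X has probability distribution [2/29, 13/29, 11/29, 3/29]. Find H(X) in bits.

H(X) = -Σ p(x) log₂ p(x)
  -2/29 × log₂(2/29) = 0.2661
  -13/29 × log₂(13/29) = 0.5189
  -11/29 × log₂(11/29) = 0.5305
  -3/29 × log₂(3/29) = 0.3386
H(X) = 1.6540 bits


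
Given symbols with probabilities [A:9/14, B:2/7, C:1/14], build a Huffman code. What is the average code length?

Huffman tree construction:
Combine smallest probabilities repeatedly
Resulting codes:
  A: 1 (length 1)
  B: 01 (length 2)
  C: 00 (length 2)
Average length = Σ p(s) × length(s) = 1.3571 bits


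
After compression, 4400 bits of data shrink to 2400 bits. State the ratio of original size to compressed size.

Compression ratio = Original / Compressed
= 4400 / 2400 = 1.83:1


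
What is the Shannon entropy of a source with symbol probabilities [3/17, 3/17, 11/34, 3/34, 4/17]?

H(X) = -Σ p(x) log₂ p(x)
  -3/17 × log₂(3/17) = 0.4416
  -3/17 × log₂(3/17) = 0.4416
  -11/34 × log₂(11/34) = 0.5267
  -3/34 × log₂(3/34) = 0.3090
  -4/17 × log₂(4/17) = 0.4912
H(X) = 2.2102 bits


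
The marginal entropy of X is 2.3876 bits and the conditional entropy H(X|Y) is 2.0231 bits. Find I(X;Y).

I(X;Y) = H(X) - H(X|Y)
I(X;Y) = 2.3876 - 2.0231 = 0.3645 bits


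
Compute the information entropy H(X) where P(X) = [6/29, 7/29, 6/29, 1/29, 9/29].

H(X) = -Σ p(x) log₂ p(x)
  -6/29 × log₂(6/29) = 0.4703
  -7/29 × log₂(7/29) = 0.4950
  -6/29 × log₂(6/29) = 0.4703
  -1/29 × log₂(1/29) = 0.1675
  -9/29 × log₂(9/29) = 0.5239
H(X) = 2.1269 bits


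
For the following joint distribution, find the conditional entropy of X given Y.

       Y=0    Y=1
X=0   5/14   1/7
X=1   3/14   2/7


H(X|Y) = Σ_y p(y) H(X|Y=y)
  p(Y=0) = 4/7, H(X|Y=0) = 0.9544
  p(Y=1) = 3/7, H(X|Y=1) = 0.9183
H(X|Y) = 0.5714×0.9544 + 0.4286×0.9183 = 0.9389 bits


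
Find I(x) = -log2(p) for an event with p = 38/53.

Information content I(x) = -log₂(p(x))
I = -log₂(38/53) = -log₂(0.7170)
I = 0.4800 bits


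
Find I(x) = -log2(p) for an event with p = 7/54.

Information content I(x) = -log₂(p(x))
I = -log₂(7/54) = -log₂(0.1296)
I = 2.9475 bits


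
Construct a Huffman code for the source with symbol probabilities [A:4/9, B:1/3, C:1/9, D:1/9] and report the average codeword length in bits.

Huffman tree construction:
Combine smallest probabilities repeatedly
Resulting codes:
  A: 0 (length 1)
  B: 11 (length 2)
  C: 100 (length 3)
  D: 101 (length 3)
Average length = Σ p(s) × length(s) = 1.7778 bits


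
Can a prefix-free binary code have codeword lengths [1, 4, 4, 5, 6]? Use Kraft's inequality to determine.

Kraft inequality: Σ 2^(-l_i) ≤ 1 for prefix-free code
Calculating: 2^(-1) + 2^(-4) + 2^(-4) + 2^(-5) + 2^(-6)
= 0.5 + 0.0625 + 0.0625 + 0.03125 + 0.015625
= 0.6719
Since 0.6719 ≤ 1, prefix-free code exists


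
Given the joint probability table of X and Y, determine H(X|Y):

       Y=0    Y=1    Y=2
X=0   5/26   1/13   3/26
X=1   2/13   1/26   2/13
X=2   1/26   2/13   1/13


H(X|Y) = Σ_y p(y) H(X|Y=y)
  p(Y=0) = 5/13, H(X|Y=0) = 1.3610
  p(Y=1) = 7/26, H(X|Y=1) = 1.3788
  p(Y=2) = 9/26, H(X|Y=2) = 1.5305
H(X|Y) = 0.3846×1.3610 + 0.2692×1.3788 + 0.3462×1.5305 = 1.4244 bits


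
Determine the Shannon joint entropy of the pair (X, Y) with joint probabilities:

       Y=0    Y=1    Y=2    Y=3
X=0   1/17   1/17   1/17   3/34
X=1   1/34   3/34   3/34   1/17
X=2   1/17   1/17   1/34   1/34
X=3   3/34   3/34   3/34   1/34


H(X,Y) = -Σ p(x,y) log₂ p(x,y)
  p(0,0)=1/17: -0.0588 × log₂(0.0588) = 0.2404
  p(0,1)=1/17: -0.0588 × log₂(0.0588) = 0.2404
  p(0,2)=1/17: -0.0588 × log₂(0.0588) = 0.2404
  p(0,3)=3/34: -0.0882 × log₂(0.0882) = 0.3090
  p(1,0)=1/34: -0.0294 × log₂(0.0294) = 0.1496
  p(1,1)=3/34: -0.0882 × log₂(0.0882) = 0.3090
  p(1,2)=3/34: -0.0882 × log₂(0.0882) = 0.3090
  p(1,3)=1/17: -0.0588 × log₂(0.0588) = 0.2404
  p(2,0)=1/17: -0.0588 × log₂(0.0588) = 0.2404
  p(2,1)=1/17: -0.0588 × log₂(0.0588) = 0.2404
  p(2,2)=1/34: -0.0294 × log₂(0.0294) = 0.1496
  p(2,3)=1/34: -0.0294 × log₂(0.0294) = 0.1496
  p(3,0)=3/34: -0.0882 × log₂(0.0882) = 0.3090
  p(3,1)=3/34: -0.0882 × log₂(0.0882) = 0.3090
  p(3,2)=3/34: -0.0882 × log₂(0.0882) = 0.3090
  p(3,3)=1/34: -0.0294 × log₂(0.0294) = 0.1496
H(X,Y) = 3.8954 bits


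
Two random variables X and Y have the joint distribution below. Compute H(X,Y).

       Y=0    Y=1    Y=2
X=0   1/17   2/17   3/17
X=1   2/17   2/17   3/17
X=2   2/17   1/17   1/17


H(X,Y) = -Σ p(x,y) log₂ p(x,y)
  p(0,0)=1/17: -0.0588 × log₂(0.0588) = 0.2404
  p(0,1)=2/17: -0.1176 × log₂(0.1176) = 0.3632
  p(0,2)=3/17: -0.1765 × log₂(0.1765) = 0.4416
  p(1,0)=2/17: -0.1176 × log₂(0.1176) = 0.3632
  p(1,1)=2/17: -0.1176 × log₂(0.1176) = 0.3632
  p(1,2)=3/17: -0.1765 × log₂(0.1765) = 0.4416
  p(2,0)=2/17: -0.1176 × log₂(0.1176) = 0.3632
  p(2,1)=1/17: -0.0588 × log₂(0.0588) = 0.2404
  p(2,2)=1/17: -0.0588 × log₂(0.0588) = 0.2404
H(X,Y) = 3.0575 bits


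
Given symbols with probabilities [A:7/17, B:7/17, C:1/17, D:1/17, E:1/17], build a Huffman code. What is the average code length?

Huffman tree construction:
Combine smallest probabilities repeatedly
Resulting codes:
  A: 11 (length 2)
  B: 0 (length 1)
  C: 1010 (length 4)
  D: 1011 (length 4)
  E: 100 (length 3)
Average length = Σ p(s) × length(s) = 1.8824 bits


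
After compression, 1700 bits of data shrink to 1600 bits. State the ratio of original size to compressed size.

Compression ratio = Original / Compressed
= 1700 / 1600 = 1.06:1


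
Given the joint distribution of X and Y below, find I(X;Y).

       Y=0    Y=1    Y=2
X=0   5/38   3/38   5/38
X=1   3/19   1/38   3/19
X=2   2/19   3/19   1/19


H(X) = 1.5840, H(Y) = 1.5656, H(X,Y) = 3.0242
I(X;Y) = H(X) + H(Y) - H(X,Y) = 0.1254 bits


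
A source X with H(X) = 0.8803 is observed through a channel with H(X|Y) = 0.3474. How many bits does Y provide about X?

I(X;Y) = H(X) - H(X|Y)
I(X;Y) = 0.8803 - 0.3474 = 0.5329 bits


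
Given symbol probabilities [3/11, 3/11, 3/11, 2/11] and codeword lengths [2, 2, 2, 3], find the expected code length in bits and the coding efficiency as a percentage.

Average length L = Σ p_i × l_i = 2.1818 bits
Entropy H = 1.9808 bits
Efficiency η = H/L × 100% = 90.79%


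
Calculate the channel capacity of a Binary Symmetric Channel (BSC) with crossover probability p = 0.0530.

For BSC with error probability p:
C = 1 - H(p) where H(p) is binary entropy
H(0.0530) = -0.0530 × log₂(0.0530) - 0.9470 × log₂(0.9470)
H(p) = 0.2990
C = 1 - 0.2990 = 0.7010 bits/use


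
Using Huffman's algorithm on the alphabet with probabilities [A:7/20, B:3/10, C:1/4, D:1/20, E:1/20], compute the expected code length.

Huffman tree construction:
Combine smallest probabilities repeatedly
Resulting codes:
  A: 11 (length 2)
  B: 10 (length 2)
  C: 01 (length 2)
  D: 000 (length 3)
  E: 001 (length 3)
Average length = Σ p(s) × length(s) = 2.1000 bits


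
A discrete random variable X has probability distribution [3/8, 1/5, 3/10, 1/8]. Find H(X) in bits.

H(X) = -Σ p(x) log₂ p(x)
  -3/8 × log₂(3/8) = 0.5306
  -1/5 × log₂(1/5) = 0.4644
  -3/10 × log₂(3/10) = 0.5211
  -1/8 × log₂(1/8) = 0.3750
H(X) = 1.8911 bits


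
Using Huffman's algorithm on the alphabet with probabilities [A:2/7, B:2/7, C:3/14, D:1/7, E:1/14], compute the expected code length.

Huffman tree construction:
Combine smallest probabilities repeatedly
Resulting codes:
  A: 10 (length 2)
  B: 11 (length 2)
  C: 00 (length 2)
  D: 011 (length 3)
  E: 010 (length 3)
Average length = Σ p(s) × length(s) = 2.2143 bits


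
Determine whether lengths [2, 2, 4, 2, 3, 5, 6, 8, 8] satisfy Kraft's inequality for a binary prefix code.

Kraft inequality: Σ 2^(-l_i) ≤ 1 for prefix-free code
Calculating: 2^(-2) + 2^(-2) + 2^(-4) + 2^(-2) + 2^(-3) + 2^(-5) + 2^(-6) + 2^(-8) + 2^(-8)
= 0.25 + 0.25 + 0.0625 + 0.25 + 0.125 + 0.03125 + 0.015625 + 0.00390625 + 0.00390625
= 0.9922
Since 0.9922 ≤ 1, prefix-free code exists


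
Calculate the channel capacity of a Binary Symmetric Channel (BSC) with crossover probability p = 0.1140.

For BSC with error probability p:
C = 1 - H(p) where H(p) is binary entropy
H(0.1140) = -0.1140 × log₂(0.1140) - 0.8860 × log₂(0.8860)
H(p) = 0.5119
C = 1 - 0.5119 = 0.4881 bits/use


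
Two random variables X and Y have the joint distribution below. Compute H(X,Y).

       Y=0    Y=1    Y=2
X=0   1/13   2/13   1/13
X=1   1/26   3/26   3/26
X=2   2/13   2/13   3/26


H(X,Y) = -Σ p(x,y) log₂ p(x,y)
  p(0,0)=1/13: -0.0769 × log₂(0.0769) = 0.2846
  p(0,1)=2/13: -0.1538 × log₂(0.1538) = 0.4155
  p(0,2)=1/13: -0.0769 × log₂(0.0769) = 0.2846
  p(1,0)=1/26: -0.0385 × log₂(0.0385) = 0.1808
  p(1,1)=3/26: -0.1154 × log₂(0.1154) = 0.3595
  p(1,2)=3/26: -0.1154 × log₂(0.1154) = 0.3595
  p(2,0)=2/13: -0.1538 × log₂(0.1538) = 0.4155
  p(2,1)=2/13: -0.1538 × log₂(0.1538) = 0.4155
  p(2,2)=3/26: -0.1154 × log₂(0.1154) = 0.3595
H(X,Y) = 3.0749 bits


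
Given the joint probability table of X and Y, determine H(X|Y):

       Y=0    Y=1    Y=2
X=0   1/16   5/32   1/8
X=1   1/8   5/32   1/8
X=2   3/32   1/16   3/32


H(X|Y) = Σ_y p(y) H(X|Y=y)
  p(Y=0) = 9/32, H(X|Y=0) = 1.5305
  p(Y=1) = 3/8, H(X|Y=1) = 1.4834
  p(Y=2) = 11/32, H(X|Y=2) = 1.5726
H(X|Y) = 0.2812×1.5305 + 0.3750×1.4834 + 0.3438×1.5726 = 1.5273 bits


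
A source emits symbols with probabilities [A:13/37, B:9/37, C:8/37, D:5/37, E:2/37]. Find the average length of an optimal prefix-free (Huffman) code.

Huffman tree construction:
Combine smallest probabilities repeatedly
Resulting codes:
  A: 11 (length 2)
  B: 10 (length 2)
  C: 01 (length 2)
  D: 001 (length 3)
  E: 000 (length 3)
Average length = Σ p(s) × length(s) = 2.1892 bits


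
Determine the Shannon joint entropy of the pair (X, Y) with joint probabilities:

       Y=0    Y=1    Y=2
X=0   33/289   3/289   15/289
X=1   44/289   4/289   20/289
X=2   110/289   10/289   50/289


H(X,Y) = -Σ p(x,y) log₂ p(x,y)
  p(0,0)=33/289: -0.1142 × log₂(0.1142) = 0.3575
  p(0,1)=3/289: -0.0104 × log₂(0.0104) = 0.0684
  p(0,2)=15/289: -0.0519 × log₂(0.0519) = 0.2215
  p(1,0)=44/289: -0.1522 × log₂(0.1522) = 0.4134
  p(1,1)=4/289: -0.0138 × log₂(0.0138) = 0.0855
  p(1,2)=20/289: -0.0692 × log₂(0.0692) = 0.2666
  p(2,0)=110/289: -0.3806 × log₂(0.3806) = 0.5304
  p(2,1)=10/289: -0.0346 × log₂(0.0346) = 0.1679
  p(2,2)=50/289: -0.1730 × log₂(0.1730) = 0.4379
H(X,Y) = 2.5492 bits


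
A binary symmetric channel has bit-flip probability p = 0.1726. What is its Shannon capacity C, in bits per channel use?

For BSC with error probability p:
C = 1 - H(p) where H(p) is binary entropy
H(0.1726) = -0.1726 × log₂(0.1726) - 0.8274 × log₂(0.8274)
H(p) = 0.6636
C = 1 - 0.6636 = 0.3364 bits/use


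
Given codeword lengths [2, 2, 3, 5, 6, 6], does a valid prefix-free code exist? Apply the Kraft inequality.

Kraft inequality: Σ 2^(-l_i) ≤ 1 for prefix-free code
Calculating: 2^(-2) + 2^(-2) + 2^(-3) + 2^(-5) + 2^(-6) + 2^(-6)
= 0.25 + 0.25 + 0.125 + 0.03125 + 0.015625 + 0.015625
= 0.6875
Since 0.6875 ≤ 1, prefix-free code exists


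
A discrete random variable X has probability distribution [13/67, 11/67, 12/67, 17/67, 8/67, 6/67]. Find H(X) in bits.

H(X) = -Σ p(x) log₂ p(x)
  -13/67 × log₂(13/67) = 0.4590
  -11/67 × log₂(11/67) = 0.4280
  -12/67 × log₂(12/67) = 0.4444
  -17/67 × log₂(17/67) = 0.5020
  -8/67 × log₂(8/67) = 0.3661
  -6/67 × log₂(6/67) = 0.3117
H(X) = 2.5112 bits


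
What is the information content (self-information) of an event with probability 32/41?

Information content I(x) = -log₂(p(x))
I = -log₂(32/41) = -log₂(0.7805)
I = 0.3576 bits


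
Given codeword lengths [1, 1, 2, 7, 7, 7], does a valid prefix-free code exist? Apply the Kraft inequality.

Kraft inequality: Σ 2^(-l_i) ≤ 1 for prefix-free code
Calculating: 2^(-1) + 2^(-1) + 2^(-2) + 2^(-7) + 2^(-7) + 2^(-7)
= 0.5 + 0.5 + 0.25 + 0.0078125 + 0.0078125 + 0.0078125
= 1.2734
Since 1.2734 > 1, prefix-free code does not exist


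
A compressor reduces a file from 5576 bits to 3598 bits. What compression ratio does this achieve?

Compression ratio = Original / Compressed
= 5576 / 3598 = 1.55:1


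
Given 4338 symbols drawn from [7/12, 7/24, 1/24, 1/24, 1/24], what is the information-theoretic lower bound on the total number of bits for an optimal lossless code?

Entropy H = 1.5452 bits/symbol
Minimum bits = H × n = 1.5452 × 4338
= 6703.05 bits


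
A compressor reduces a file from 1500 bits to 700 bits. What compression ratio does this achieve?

Compression ratio = Original / Compressed
= 1500 / 700 = 2.14:1


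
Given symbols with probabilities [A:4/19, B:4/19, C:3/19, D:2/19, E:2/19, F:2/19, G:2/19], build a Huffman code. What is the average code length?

Huffman tree construction:
Combine smallest probabilities repeatedly
Resulting codes:
  A: 111 (length 3)
  B: 00 (length 2)
  C: 110 (length 3)
  D: 010 (length 3)
  E: 011 (length 3)
  F: 100 (length 3)
  G: 101 (length 3)
Average length = Σ p(s) × length(s) = 2.7895 bits


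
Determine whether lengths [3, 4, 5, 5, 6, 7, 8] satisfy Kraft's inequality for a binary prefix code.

Kraft inequality: Σ 2^(-l_i) ≤ 1 for prefix-free code
Calculating: 2^(-3) + 2^(-4) + 2^(-5) + 2^(-5) + 2^(-6) + 2^(-7) + 2^(-8)
= 0.125 + 0.0625 + 0.03125 + 0.03125 + 0.015625 + 0.0078125 + 0.00390625
= 0.2773
Since 0.2773 ≤ 1, prefix-free code exists


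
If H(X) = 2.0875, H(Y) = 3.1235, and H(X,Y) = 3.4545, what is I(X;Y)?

I(X;Y) = H(X) + H(Y) - H(X,Y)
I(X;Y) = 2.0875 + 3.1235 - 3.4545 = 1.7565 bits


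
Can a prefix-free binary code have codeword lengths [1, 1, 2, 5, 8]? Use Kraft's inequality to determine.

Kraft inequality: Σ 2^(-l_i) ≤ 1 for prefix-free code
Calculating: 2^(-1) + 2^(-1) + 2^(-2) + 2^(-5) + 2^(-8)
= 0.5 + 0.5 + 0.25 + 0.03125 + 0.00390625
= 1.2852
Since 1.2852 > 1, prefix-free code does not exist


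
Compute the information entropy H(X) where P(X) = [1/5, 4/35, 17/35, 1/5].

H(X) = -Σ p(x) log₂ p(x)
  -1/5 × log₂(1/5) = 0.4644
  -4/35 × log₂(4/35) = 0.3576
  -17/35 × log₂(17/35) = 0.5060
  -1/5 × log₂(1/5) = 0.4644
H(X) = 1.7924 bits


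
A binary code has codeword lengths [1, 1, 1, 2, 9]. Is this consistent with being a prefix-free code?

Kraft inequality: Σ 2^(-l_i) ≤ 1 for prefix-free code
Calculating: 2^(-1) + 2^(-1) + 2^(-1) + 2^(-2) + 2^(-9)
= 0.5 + 0.5 + 0.5 + 0.25 + 0.001953125
= 1.7520
Since 1.7520 > 1, prefix-free code does not exist


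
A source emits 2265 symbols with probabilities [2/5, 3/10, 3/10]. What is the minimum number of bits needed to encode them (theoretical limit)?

Entropy H = 1.5710 bits/symbol
Minimum bits = H × n = 1.5710 × 2265
= 3558.20 bits


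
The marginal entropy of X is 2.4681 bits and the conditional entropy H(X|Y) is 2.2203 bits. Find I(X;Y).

I(X;Y) = H(X) - H(X|Y)
I(X;Y) = 2.4681 - 2.2203 = 0.2478 bits


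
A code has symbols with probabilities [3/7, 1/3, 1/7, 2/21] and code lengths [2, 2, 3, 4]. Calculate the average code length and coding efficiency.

Average length L = Σ p_i × l_i = 2.3333 bits
Entropy H = 1.7763 bits
Efficiency η = H/L × 100% = 76.13%


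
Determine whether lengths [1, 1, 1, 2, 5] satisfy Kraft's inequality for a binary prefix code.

Kraft inequality: Σ 2^(-l_i) ≤ 1 for prefix-free code
Calculating: 2^(-1) + 2^(-1) + 2^(-1) + 2^(-2) + 2^(-5)
= 0.5 + 0.5 + 0.5 + 0.25 + 0.03125
= 1.7812
Since 1.7812 > 1, prefix-free code does not exist


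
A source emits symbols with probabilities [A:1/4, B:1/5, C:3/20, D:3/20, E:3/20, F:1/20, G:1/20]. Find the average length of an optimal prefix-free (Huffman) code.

Huffman tree construction:
Combine smallest probabilities repeatedly
Resulting codes:
  A: 01 (length 2)
  B: 00 (length 2)
  C: 101 (length 3)
  D: 110 (length 3)
  E: 111 (length 3)
  F: 1000 (length 4)
  G: 1001 (length 4)
Average length = Σ p(s) × length(s) = 2.6500 bits


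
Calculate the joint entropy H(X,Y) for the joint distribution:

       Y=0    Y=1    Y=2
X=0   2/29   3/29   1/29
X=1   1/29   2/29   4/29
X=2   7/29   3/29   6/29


H(X,Y) = -Σ p(x,y) log₂ p(x,y)
  p(0,0)=2/29: -0.0690 × log₂(0.0690) = 0.2661
  p(0,1)=3/29: -0.1034 × log₂(0.1034) = 0.3386
  p(0,2)=1/29: -0.0345 × log₂(0.0345) = 0.1675
  p(1,0)=1/29: -0.0345 × log₂(0.0345) = 0.1675
  p(1,1)=2/29: -0.0690 × log₂(0.0690) = 0.2661
  p(1,2)=4/29: -0.1379 × log₂(0.1379) = 0.3942
  p(2,0)=7/29: -0.2414 × log₂(0.2414) = 0.4950
  p(2,1)=3/29: -0.1034 × log₂(0.1034) = 0.3386
  p(2,2)=6/29: -0.2069 × log₂(0.2069) = 0.4703
H(X,Y) = 2.9038 bits


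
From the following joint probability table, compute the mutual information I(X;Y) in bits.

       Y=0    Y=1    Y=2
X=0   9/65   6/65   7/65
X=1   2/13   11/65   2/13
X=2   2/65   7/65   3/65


H(X) = 1.4884, H(Y) = 1.5806, H(X,Y) = 3.0287
I(X;Y) = H(X) + H(Y) - H(X,Y) = 0.0403 bits


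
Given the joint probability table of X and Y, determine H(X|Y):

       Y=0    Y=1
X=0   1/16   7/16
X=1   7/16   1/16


H(X|Y) = Σ_y p(y) H(X|Y=y)
  p(Y=0) = 1/2, H(X|Y=0) = 0.5436
  p(Y=1) = 1/2, H(X|Y=1) = 0.5436
H(X|Y) = 0.5000×0.5436 + 0.5000×0.5436 = 0.5436 bits


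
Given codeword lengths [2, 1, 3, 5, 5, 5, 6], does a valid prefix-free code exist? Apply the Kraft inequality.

Kraft inequality: Σ 2^(-l_i) ≤ 1 for prefix-free code
Calculating: 2^(-2) + 2^(-1) + 2^(-3) + 2^(-5) + 2^(-5) + 2^(-5) + 2^(-6)
= 0.25 + 0.5 + 0.125 + 0.03125 + 0.03125 + 0.03125 + 0.015625
= 0.9844
Since 0.9844 ≤ 1, prefix-free code exists


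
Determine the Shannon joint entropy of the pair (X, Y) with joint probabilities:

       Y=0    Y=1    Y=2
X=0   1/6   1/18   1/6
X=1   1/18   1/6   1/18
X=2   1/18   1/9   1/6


H(X,Y) = -Σ p(x,y) log₂ p(x,y)
  p(0,0)=1/6: -0.1667 × log₂(0.1667) = 0.4308
  p(0,1)=1/18: -0.0556 × log₂(0.0556) = 0.2317
  p(0,2)=1/6: -0.1667 × log₂(0.1667) = 0.4308
  p(1,0)=1/18: -0.0556 × log₂(0.0556) = 0.2317
  p(1,1)=1/6: -0.1667 × log₂(0.1667) = 0.4308
  p(1,2)=1/18: -0.0556 × log₂(0.0556) = 0.2317
  p(2,0)=1/18: -0.0556 × log₂(0.0556) = 0.2317
  p(2,1)=1/9: -0.1111 × log₂(0.1111) = 0.3522
  p(2,2)=1/6: -0.1667 × log₂(0.1667) = 0.4308
H(X,Y) = 3.0022 bits


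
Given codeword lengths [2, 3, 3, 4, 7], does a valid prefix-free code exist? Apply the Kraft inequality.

Kraft inequality: Σ 2^(-l_i) ≤ 1 for prefix-free code
Calculating: 2^(-2) + 2^(-3) + 2^(-3) + 2^(-4) + 2^(-7)
= 0.25 + 0.125 + 0.125 + 0.0625 + 0.0078125
= 0.5703
Since 0.5703 ≤ 1, prefix-free code exists


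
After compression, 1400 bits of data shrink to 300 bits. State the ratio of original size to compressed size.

Compression ratio = Original / Compressed
= 1400 / 300 = 4.67:1


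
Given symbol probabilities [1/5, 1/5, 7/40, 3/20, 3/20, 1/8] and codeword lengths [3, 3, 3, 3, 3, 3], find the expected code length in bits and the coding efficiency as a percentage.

Average length L = Σ p_i × l_i = 3.0000 bits
Entropy H = 2.5649 bits
Efficiency η = H/L × 100% = 85.50%


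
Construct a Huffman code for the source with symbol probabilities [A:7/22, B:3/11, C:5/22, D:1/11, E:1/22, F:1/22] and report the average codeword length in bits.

Huffman tree construction:
Combine smallest probabilities repeatedly
Resulting codes:
  A: 11 (length 2)
  B: 10 (length 2)
  C: 01 (length 2)
  D: 000 (length 3)
  E: 0010 (length 4)
  F: 0011 (length 4)
Average length = Σ p(s) × length(s) = 2.2727 bits


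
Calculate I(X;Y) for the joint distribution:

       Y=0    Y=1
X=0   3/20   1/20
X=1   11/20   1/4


H(X) = 0.7219, H(Y) = 0.8813, H(X,Y) = 1.6010
I(X;Y) = H(X) + H(Y) - H(X,Y) = 0.0022 bits


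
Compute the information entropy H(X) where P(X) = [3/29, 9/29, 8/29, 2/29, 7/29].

H(X) = -Σ p(x) log₂ p(x)
  -3/29 × log₂(3/29) = 0.3386
  -9/29 × log₂(9/29) = 0.5239
  -8/29 × log₂(8/29) = 0.5125
  -2/29 × log₂(2/29) = 0.2661
  -7/29 × log₂(7/29) = 0.4950
H(X) = 2.1361 bits


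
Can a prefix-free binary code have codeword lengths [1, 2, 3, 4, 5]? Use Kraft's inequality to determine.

Kraft inequality: Σ 2^(-l_i) ≤ 1 for prefix-free code
Calculating: 2^(-1) + 2^(-2) + 2^(-3) + 2^(-4) + 2^(-5)
= 0.5 + 0.25 + 0.125 + 0.0625 + 0.03125
= 0.9688
Since 0.9688 ≤ 1, prefix-free code exists


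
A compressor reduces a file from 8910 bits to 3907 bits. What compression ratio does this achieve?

Compression ratio = Original / Compressed
= 8910 / 3907 = 2.28:1


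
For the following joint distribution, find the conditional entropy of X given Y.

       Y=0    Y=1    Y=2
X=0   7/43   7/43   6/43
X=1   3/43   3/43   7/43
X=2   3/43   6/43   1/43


H(X|Y) = Σ_y p(y) H(X|Y=y)
  p(Y=0) = 13/43, H(X|Y=0) = 1.4573
  p(Y=1) = 16/43, H(X|Y=1) = 1.5052
  p(Y=2) = 14/43, H(X|Y=2) = 1.2958
H(X|Y) = 0.3023×1.4573 + 0.3721×1.5052 + 0.3256×1.2958 = 1.4226 bits


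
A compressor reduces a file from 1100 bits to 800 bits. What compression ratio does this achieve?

Compression ratio = Original / Compressed
= 1100 / 800 = 1.38:1


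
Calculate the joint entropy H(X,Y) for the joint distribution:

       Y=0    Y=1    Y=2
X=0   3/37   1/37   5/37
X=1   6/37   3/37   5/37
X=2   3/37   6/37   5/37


H(X,Y) = -Σ p(x,y) log₂ p(x,y)
  p(0,0)=3/37: -0.0811 × log₂(0.0811) = 0.2939
  p(0,1)=1/37: -0.0270 × log₂(0.0270) = 0.1408
  p(0,2)=5/37: -0.1351 × log₂(0.1351) = 0.3902
  p(1,0)=6/37: -0.1622 × log₂(0.1622) = 0.4256
  p(1,1)=3/37: -0.0811 × log₂(0.0811) = 0.2939
  p(1,2)=5/37: -0.1351 × log₂(0.1351) = 0.3902
  p(2,0)=3/37: -0.0811 × log₂(0.0811) = 0.2939
  p(2,1)=6/37: -0.1622 × log₂(0.1622) = 0.4256
  p(2,2)=5/37: -0.1351 × log₂(0.1351) = 0.3902
H(X,Y) = 3.0442 bits


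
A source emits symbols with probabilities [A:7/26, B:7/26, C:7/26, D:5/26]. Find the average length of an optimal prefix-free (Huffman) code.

Huffman tree construction:
Combine smallest probabilities repeatedly
Resulting codes:
  A: 01 (length 2)
  B: 10 (length 2)
  C: 11 (length 2)
  D: 00 (length 2)
Average length = Σ p(s) × length(s) = 2.0000 bits


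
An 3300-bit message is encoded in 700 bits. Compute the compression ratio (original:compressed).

Compression ratio = Original / Compressed
= 3300 / 700 = 4.71:1


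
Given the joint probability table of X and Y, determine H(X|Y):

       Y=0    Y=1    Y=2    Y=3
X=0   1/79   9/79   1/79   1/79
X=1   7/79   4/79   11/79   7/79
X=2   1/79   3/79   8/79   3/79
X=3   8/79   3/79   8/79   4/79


H(X|Y) = Σ_y p(y) H(X|Y=y)
  p(Y=0) = 17/79, H(X|Y=0) = 1.5197
  p(Y=1) = 19/79, H(X|Y=1) = 1.8248
  p(Y=2) = 28/79, H(X|Y=2) = 1.7340
  p(Y=3) = 15/79, H(X|Y=3) = 1.7465
H(X|Y) = 0.2152×1.5197 + 0.2405×1.8248 + 0.3544×1.7340 + 0.1899×1.7465 = 1.7121 bits


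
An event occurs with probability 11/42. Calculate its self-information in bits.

Information content I(x) = -log₂(p(x))
I = -log₂(11/42) = -log₂(0.2619)
I = 1.9329 bits


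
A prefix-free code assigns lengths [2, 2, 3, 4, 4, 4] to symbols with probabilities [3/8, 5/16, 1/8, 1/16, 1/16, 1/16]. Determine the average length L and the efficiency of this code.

Average length L = Σ p_i × l_i = 2.5000 bits
Entropy H = 2.1800 bits
Efficiency η = H/L × 100% = 87.20%


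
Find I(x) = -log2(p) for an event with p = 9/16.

Information content I(x) = -log₂(p(x))
I = -log₂(9/16) = -log₂(0.5625)
I = 0.8301 bits


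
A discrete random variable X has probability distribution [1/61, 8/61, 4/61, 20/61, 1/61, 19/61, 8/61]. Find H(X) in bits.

H(X) = -Σ p(x) log₂ p(x)
  -1/61 × log₂(1/61) = 0.0972
  -8/61 × log₂(8/61) = 0.3844
  -4/61 × log₂(4/61) = 0.2578
  -20/61 × log₂(20/61) = 0.5275
  -1/61 × log₂(1/61) = 0.0972
  -19/61 × log₂(19/61) = 0.5242
  -8/61 × log₂(8/61) = 0.3844
H(X) = 2.2726 bits


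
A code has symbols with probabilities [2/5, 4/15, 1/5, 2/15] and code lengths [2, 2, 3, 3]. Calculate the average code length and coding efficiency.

Average length L = Σ p_i × l_i = 2.3333 bits
Entropy H = 1.8892 bits
Efficiency η = H/L × 100% = 80.97%


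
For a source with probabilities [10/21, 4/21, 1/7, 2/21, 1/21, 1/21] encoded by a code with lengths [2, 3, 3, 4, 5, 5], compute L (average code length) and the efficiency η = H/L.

Average length L = Σ p_i × l_i = 2.8095 bits
Entropy H = 2.1078 bits
Efficiency η = H/L × 100% = 75.02%


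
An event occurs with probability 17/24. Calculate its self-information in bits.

Information content I(x) = -log₂(p(x))
I = -log₂(17/24) = -log₂(0.7083)
I = 0.4975 bits


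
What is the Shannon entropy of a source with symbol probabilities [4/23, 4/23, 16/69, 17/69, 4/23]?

H(X) = -Σ p(x) log₂ p(x)
  -4/23 × log₂(4/23) = 0.4389
  -4/23 × log₂(4/23) = 0.4389
  -16/69 × log₂(16/69) = 0.4889
  -17/69 × log₂(17/69) = 0.4979
  -4/23 × log₂(4/23) = 0.4389
H(X) = 2.3035 bits


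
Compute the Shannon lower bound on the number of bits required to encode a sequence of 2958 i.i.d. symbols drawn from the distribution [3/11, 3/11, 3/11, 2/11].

Entropy H = 1.9808 bits/symbol
Minimum bits = H × n = 1.9808 × 2958
= 5859.28 bits


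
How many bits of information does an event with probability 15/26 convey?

Information content I(x) = -log₂(p(x))
I = -log₂(15/26) = -log₂(0.5769)
I = 0.7935 bits


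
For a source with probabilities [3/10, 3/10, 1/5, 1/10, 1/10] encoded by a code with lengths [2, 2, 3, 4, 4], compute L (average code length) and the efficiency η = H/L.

Average length L = Σ p_i × l_i = 2.6000 bits
Entropy H = 2.1710 bits
Efficiency η = H/L × 100% = 83.50%


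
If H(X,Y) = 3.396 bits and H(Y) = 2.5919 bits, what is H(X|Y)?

Chain rule: H(X,Y) = H(X|Y) + H(Y)
H(X|Y) = H(X,Y) - H(Y) = 3.396 - 2.5919 = 0.8041 bits


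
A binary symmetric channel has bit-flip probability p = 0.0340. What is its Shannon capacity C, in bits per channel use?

For BSC with error probability p:
C = 1 - H(p) where H(p) is binary entropy
H(0.0340) = -0.0340 × log₂(0.0340) - 0.9660 × log₂(0.9660)
H(p) = 0.2141
C = 1 - 0.2141 = 0.7859 bits/use


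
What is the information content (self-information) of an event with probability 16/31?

Information content I(x) = -log₂(p(x))
I = -log₂(16/31) = -log₂(0.5161)
I = 0.9542 bits


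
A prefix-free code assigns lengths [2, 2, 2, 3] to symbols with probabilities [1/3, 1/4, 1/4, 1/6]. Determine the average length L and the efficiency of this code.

Average length L = Σ p_i × l_i = 2.1667 bits
Entropy H = 1.9591 bits
Efficiency η = H/L × 100% = 90.42%


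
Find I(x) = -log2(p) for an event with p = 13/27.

Information content I(x) = -log₂(p(x))
I = -log₂(13/27) = -log₂(0.4815)
I = 1.0544 bits


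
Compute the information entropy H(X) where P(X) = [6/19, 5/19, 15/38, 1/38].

H(X) = -Σ p(x) log₂ p(x)
  -6/19 × log₂(6/19) = 0.5251
  -5/19 × log₂(5/19) = 0.5068
  -15/38 × log₂(15/38) = 0.5294
  -1/38 × log₂(1/38) = 0.1381
H(X) = 1.6994 bits


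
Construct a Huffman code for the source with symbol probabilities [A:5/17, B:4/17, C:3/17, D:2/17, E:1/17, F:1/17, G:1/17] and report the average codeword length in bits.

Huffman tree construction:
Combine smallest probabilities repeatedly
Resulting codes:
  A: 10 (length 2)
  B: 01 (length 2)
  C: 111 (length 3)
  D: 001 (length 3)
  E: 1100 (length 4)
  F: 1101 (length 4)
  G: 000 (length 3)
Average length = Σ p(s) × length(s) = 2.5882 bits


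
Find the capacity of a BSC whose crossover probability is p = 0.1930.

For BSC with error probability p:
C = 1 - H(p) where H(p) is binary entropy
H(0.1930) = -0.1930 × log₂(0.1930) - 0.8070 × log₂(0.8070)
H(p) = 0.7077
C = 1 - 0.7077 = 0.2923 bits/use


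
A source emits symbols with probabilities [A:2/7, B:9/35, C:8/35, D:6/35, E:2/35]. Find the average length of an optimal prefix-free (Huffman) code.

Huffman tree construction:
Combine smallest probabilities repeatedly
Resulting codes:
  A: 11 (length 2)
  B: 10 (length 2)
  C: 00 (length 2)
  D: 011 (length 3)
  E: 010 (length 3)
Average length = Σ p(s) × length(s) = 2.2286 bits


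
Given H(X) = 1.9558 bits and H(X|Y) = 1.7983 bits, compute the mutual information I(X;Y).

I(X;Y) = H(X) - H(X|Y)
I(X;Y) = 1.9558 - 1.7983 = 0.1575 bits


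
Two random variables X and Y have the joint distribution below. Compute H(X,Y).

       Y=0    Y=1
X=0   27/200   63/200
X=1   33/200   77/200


H(X,Y) = -Σ p(x,y) log₂ p(x,y)
  p(0,0)=27/200: -0.1350 × log₂(0.1350) = 0.3900
  p(0,1)=63/200: -0.3150 × log₂(0.3150) = 0.5250
  p(1,0)=33/200: -0.1650 × log₂(0.1650) = 0.4289
  p(1,1)=77/200: -0.3850 × log₂(0.3850) = 0.5302
H(X,Y) = 1.8741 bits


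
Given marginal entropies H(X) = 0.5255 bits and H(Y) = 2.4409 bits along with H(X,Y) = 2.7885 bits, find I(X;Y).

I(X;Y) = H(X) + H(Y) - H(X,Y)
I(X;Y) = 0.5255 + 2.4409 - 2.7885 = 0.1779 bits


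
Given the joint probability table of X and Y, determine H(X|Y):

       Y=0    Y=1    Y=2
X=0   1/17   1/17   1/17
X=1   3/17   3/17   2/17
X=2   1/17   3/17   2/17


H(X|Y) = Σ_y p(y) H(X|Y=y)
  p(Y=0) = 5/17, H(X|Y=0) = 1.3710
  p(Y=1) = 7/17, H(X|Y=1) = 1.4488
  p(Y=2) = 5/17, H(X|Y=2) = 1.5219
H(X|Y) = 0.2941×1.3710 + 0.4118×1.4488 + 0.2941×1.5219 = 1.4474 bits


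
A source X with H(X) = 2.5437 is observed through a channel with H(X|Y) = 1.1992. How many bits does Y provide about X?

I(X;Y) = H(X) - H(X|Y)
I(X;Y) = 2.5437 - 1.1992 = 1.3445 bits


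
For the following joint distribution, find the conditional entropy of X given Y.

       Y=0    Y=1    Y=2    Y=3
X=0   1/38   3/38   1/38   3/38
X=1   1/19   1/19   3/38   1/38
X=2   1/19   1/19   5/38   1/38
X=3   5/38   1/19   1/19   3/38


H(X|Y) = Σ_y p(y) H(X|Y=y)
  p(Y=0) = 5/19, H(X|Y=0) = 1.7610
  p(Y=1) = 9/38, H(X|Y=1) = 1.9749
  p(Y=2) = 11/38, H(X|Y=2) = 1.7899
  p(Y=3) = 4/19, H(X|Y=3) = 1.8113
H(X|Y) = 0.2632×1.7610 + 0.2368×1.9749 + 0.2895×1.7899 + 0.2105×1.8113 = 1.8306 bits


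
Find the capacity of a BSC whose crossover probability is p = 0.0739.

For BSC with error probability p:
C = 1 - H(p) where H(p) is binary entropy
H(0.0739) = -0.0739 × log₂(0.0739) - 0.9261 × log₂(0.9261)
H(p) = 0.3803
C = 1 - 0.3803 = 0.6197 bits/use


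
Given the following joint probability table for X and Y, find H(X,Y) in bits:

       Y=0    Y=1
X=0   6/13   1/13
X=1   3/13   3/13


H(X,Y) = -Σ p(x,y) log₂ p(x,y)
  p(0,0)=6/13: -0.4615 × log₂(0.4615) = 0.5148
  p(0,1)=1/13: -0.0769 × log₂(0.0769) = 0.2846
  p(1,0)=3/13: -0.2308 × log₂(0.2308) = 0.4882
  p(1,1)=3/13: -0.2308 × log₂(0.2308) = 0.4882
H(X,Y) = 1.7759 bits


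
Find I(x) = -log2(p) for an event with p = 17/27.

Information content I(x) = -log₂(p(x))
I = -log₂(17/27) = -log₂(0.6296)
I = 0.6674 bits


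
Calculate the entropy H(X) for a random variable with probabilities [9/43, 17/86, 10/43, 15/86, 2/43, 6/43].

H(X) = -Σ p(x) log₂ p(x)
  -9/43 × log₂(9/43) = 0.4723
  -17/86 × log₂(17/86) = 0.4623
  -10/43 × log₂(10/43) = 0.4894
  -15/86 × log₂(15/86) = 0.4394
  -2/43 × log₂(2/43) = 0.2059
  -6/43 × log₂(6/43) = 0.3965
H(X) = 2.4657 bits


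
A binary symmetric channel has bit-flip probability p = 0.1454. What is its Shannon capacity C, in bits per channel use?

For BSC with error probability p:
C = 1 - H(p) where H(p) is binary entropy
H(0.1454) = -0.1454 × log₂(0.1454) - 0.8546 × log₂(0.8546)
H(p) = 0.5982
C = 1 - 0.5982 = 0.4018 bits/use


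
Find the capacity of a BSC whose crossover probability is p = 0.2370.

For BSC with error probability p:
C = 1 - H(p) where H(p) is binary entropy
H(0.2370) = -0.2370 × log₂(0.2370) - 0.7630 × log₂(0.7630)
H(p) = 0.7900
C = 1 - 0.7900 = 0.2100 bits/use


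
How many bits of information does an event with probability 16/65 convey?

Information content I(x) = -log₂(p(x))
I = -log₂(16/65) = -log₂(0.2462)
I = 2.0224 bits


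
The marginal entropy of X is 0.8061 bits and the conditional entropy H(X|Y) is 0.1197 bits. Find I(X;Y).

I(X;Y) = H(X) - H(X|Y)
I(X;Y) = 0.8061 - 0.1197 = 0.6864 bits


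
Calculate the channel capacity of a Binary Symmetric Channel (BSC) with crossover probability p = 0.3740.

For BSC with error probability p:
C = 1 - H(p) where H(p) is binary entropy
H(0.3740) = -0.3740 × log₂(0.3740) - 0.6260 × log₂(0.6260)
H(p) = 0.9537
C = 1 - 0.9537 = 0.0463 bits/use


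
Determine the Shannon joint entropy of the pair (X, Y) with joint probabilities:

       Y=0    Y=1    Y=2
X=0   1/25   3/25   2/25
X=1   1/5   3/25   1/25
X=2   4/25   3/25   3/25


H(X,Y) = -Σ p(x,y) log₂ p(x,y)
  p(0,0)=1/25: -0.0400 × log₂(0.0400) = 0.1858
  p(0,1)=3/25: -0.1200 × log₂(0.1200) = 0.3671
  p(0,2)=2/25: -0.0800 × log₂(0.0800) = 0.2915
  p(1,0)=1/5: -0.2000 × log₂(0.2000) = 0.4644
  p(1,1)=3/25: -0.1200 × log₂(0.1200) = 0.3671
  p(1,2)=1/25: -0.0400 × log₂(0.0400) = 0.1858
  p(2,0)=4/25: -0.1600 × log₂(0.1600) = 0.4230
  p(2,1)=3/25: -0.1200 × log₂(0.1200) = 0.3671
  p(2,2)=3/25: -0.1200 × log₂(0.1200) = 0.3671
H(X,Y) = 3.0187 bits


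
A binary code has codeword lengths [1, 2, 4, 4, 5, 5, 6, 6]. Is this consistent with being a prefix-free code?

Kraft inequality: Σ 2^(-l_i) ≤ 1 for prefix-free code
Calculating: 2^(-1) + 2^(-2) + 2^(-4) + 2^(-4) + 2^(-5) + 2^(-5) + 2^(-6) + 2^(-6)
= 0.5 + 0.25 + 0.0625 + 0.0625 + 0.03125 + 0.03125 + 0.015625 + 0.015625
= 0.9688
Since 0.9688 ≤ 1, prefix-free code exists


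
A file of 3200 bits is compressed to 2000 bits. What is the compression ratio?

Compression ratio = Original / Compressed
= 3200 / 2000 = 1.60:1


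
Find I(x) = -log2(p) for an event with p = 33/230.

Information content I(x) = -log₂(p(x))
I = -log₂(33/230) = -log₂(0.1435)
I = 2.8011 bits


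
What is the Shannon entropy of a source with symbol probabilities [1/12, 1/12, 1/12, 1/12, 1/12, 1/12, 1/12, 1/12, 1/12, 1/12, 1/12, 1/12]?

H(X) = -Σ p(x) log₂ p(x)
  -1/12 × log₂(1/12) = 0.2987
  -1/12 × log₂(1/12) = 0.2987
  -1/12 × log₂(1/12) = 0.2987
  -1/12 × log₂(1/12) = 0.2987
  -1/12 × log₂(1/12) = 0.2987
  -1/12 × log₂(1/12) = 0.2987
  -1/12 × log₂(1/12) = 0.2987
  -1/12 × log₂(1/12) = 0.2987
  -1/12 × log₂(1/12) = 0.2987
  -1/12 × log₂(1/12) = 0.2987
  -1/12 × log₂(1/12) = 0.2987
  -1/12 × log₂(1/12) = 0.2987
H(X) = 3.5850 bits


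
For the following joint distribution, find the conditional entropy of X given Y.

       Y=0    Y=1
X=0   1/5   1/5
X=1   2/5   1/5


H(X|Y) = Σ_y p(y) H(X|Y=y)
  p(Y=0) = 3/5, H(X|Y=0) = 0.9183
  p(Y=1) = 2/5, H(X|Y=1) = 1.0000
H(X|Y) = 0.6000×0.9183 + 0.4000×1.0000 = 0.9510 bits
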